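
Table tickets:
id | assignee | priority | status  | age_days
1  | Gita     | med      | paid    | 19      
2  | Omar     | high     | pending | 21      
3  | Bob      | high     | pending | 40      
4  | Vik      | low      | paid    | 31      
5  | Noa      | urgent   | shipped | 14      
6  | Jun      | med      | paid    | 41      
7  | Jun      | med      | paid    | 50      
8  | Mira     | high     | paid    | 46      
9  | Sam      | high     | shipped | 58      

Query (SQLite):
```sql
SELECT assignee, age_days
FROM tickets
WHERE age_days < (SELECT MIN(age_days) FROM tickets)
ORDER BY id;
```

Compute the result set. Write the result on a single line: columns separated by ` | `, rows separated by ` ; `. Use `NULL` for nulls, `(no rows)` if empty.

(no rows)

Scalar subquery: MIN(age_days) over all tickets rows = 14.
Keep rows where age_days < that value.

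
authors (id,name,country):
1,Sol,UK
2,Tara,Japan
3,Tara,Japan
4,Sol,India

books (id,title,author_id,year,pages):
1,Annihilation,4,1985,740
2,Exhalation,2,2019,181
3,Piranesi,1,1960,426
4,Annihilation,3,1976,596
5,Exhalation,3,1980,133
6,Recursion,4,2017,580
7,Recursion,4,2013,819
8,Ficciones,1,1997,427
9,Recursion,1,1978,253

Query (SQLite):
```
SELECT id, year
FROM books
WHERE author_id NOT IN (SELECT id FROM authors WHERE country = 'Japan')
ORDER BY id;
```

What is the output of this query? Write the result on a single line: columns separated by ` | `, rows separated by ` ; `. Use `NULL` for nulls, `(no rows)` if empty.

1 | 1985 ; 3 | 1960 ; 6 | 2017 ; 7 | 2013 ; 8 | 1997 ; 9 | 1978

Inner query: authors.id where country = 'Japan'.
Outer: keep books rows whose author_id is not in that set.
Inner query → {2, 3}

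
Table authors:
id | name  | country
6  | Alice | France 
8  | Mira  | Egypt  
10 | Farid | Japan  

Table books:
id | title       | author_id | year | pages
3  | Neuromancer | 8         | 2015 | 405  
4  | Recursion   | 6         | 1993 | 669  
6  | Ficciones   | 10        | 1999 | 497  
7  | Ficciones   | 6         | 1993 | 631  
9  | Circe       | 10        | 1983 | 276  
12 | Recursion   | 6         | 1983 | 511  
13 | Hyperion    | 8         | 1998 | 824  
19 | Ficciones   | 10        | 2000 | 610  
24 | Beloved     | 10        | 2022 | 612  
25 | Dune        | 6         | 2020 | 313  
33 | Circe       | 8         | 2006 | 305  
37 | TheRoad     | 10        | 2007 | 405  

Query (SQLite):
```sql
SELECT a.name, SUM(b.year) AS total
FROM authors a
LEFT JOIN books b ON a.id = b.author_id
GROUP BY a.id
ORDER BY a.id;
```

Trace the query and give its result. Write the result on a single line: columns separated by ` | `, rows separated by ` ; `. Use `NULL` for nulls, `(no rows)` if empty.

Alice | 7989 ; Mira | 6019 ; Farid | 10011

LEFT JOIN keeps every authors row; unmatched ones get NULL for books columns.
Group by authors.id and compute SUM(b.year). SUM over an all-NULL group is NULL.
  6: ids {4, 7, 12, 25} → SUM(b.year)=7989
  8: ids {3, 13, 33} → SUM(b.year)=6019
  10: ids {6, 9, 19, 24, 37} → SUM(b.year)=10011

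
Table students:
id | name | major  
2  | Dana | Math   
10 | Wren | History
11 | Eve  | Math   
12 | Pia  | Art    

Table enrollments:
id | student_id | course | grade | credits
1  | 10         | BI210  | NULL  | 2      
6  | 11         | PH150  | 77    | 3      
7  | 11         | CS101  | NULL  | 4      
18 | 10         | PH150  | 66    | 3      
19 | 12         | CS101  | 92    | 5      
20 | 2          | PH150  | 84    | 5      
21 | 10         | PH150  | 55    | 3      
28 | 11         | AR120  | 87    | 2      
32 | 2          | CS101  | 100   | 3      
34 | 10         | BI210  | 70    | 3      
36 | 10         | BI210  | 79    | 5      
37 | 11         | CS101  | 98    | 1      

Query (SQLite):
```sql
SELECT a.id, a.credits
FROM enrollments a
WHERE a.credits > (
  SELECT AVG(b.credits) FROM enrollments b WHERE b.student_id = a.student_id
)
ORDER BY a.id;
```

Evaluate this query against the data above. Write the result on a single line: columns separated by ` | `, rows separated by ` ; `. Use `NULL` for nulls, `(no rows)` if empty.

6 | 3 ; 7 | 4 ; 20 | 5 ; 36 | 5

For each enrollments row a, compute AVG(credits) over rows sharing a.student_id.
Keep row a if a.credits > that per-group AVG.
  student_id=2: AVG(credits) = 4.0
  student_id=10: AVG(credits) = 3.2
  student_id=11: AVG(credits) = 2.5
  student_id=12: AVG(credits) = 5.0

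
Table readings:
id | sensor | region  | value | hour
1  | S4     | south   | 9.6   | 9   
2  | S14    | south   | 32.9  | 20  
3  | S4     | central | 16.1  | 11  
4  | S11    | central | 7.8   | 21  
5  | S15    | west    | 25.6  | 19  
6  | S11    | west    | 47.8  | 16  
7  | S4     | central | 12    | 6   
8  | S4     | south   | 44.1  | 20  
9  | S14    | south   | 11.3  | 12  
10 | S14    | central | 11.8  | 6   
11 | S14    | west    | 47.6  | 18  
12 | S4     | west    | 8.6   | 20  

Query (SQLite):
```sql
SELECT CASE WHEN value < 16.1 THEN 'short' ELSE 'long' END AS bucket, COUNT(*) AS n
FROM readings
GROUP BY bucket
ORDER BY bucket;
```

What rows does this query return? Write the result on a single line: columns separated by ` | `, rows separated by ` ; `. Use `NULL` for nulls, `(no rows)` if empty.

long | 6 ; short | 6

Bucket rows by value < 16.1 → 'short' else 'long'; count each bucket.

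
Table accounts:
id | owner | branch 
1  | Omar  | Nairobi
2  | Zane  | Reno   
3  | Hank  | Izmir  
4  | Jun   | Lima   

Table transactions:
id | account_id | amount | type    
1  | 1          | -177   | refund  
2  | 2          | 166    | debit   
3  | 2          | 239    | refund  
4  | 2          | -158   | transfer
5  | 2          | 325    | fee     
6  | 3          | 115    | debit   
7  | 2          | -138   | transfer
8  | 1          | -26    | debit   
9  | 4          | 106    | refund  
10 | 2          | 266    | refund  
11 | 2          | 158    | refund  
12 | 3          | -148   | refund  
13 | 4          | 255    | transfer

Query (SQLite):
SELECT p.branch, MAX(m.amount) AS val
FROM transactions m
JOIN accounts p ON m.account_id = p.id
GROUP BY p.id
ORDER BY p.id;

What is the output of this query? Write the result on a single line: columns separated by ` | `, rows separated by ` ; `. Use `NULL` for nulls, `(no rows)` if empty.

Join each transactions row to its accounts via account_id.
Group joined rows by accounts.id; compute MAX(m.amount) per group.
  1: ids {1, 8} → MAX(m.amount)=-26
  2: ids {2, 3, 4, 5, 7, 10, 11} → MAX(m.amount)=325
  3: ids {6, 12} → MAX(m.amount)=115
  4: ids {9, 13} → MAX(m.amount)=255

Nairobi | -26 ; Reno | 325 ; Izmir | 115 ; Lima | 255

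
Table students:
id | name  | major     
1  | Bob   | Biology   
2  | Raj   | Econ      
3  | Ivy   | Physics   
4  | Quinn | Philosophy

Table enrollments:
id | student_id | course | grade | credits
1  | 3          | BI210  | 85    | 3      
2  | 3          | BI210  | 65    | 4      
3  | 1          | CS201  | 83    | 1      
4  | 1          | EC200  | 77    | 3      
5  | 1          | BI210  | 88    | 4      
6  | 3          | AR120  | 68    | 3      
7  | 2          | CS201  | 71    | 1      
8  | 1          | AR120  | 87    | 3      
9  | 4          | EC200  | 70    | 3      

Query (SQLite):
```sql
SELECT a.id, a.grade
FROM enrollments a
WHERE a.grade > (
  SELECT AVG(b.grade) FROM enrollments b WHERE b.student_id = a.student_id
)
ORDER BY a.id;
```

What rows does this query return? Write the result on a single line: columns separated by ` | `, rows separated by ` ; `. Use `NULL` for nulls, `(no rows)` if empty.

For each enrollments row a, compute AVG(grade) over rows sharing a.student_id.
Keep row a if a.grade > that per-group AVG.
  student_id=1: AVG(grade) = 83.75
  student_id=2: AVG(grade) = 71.0
  student_id=3: AVG(grade) = 72.666667
  student_id=4: AVG(grade) = 70.0

1 | 85 ; 5 | 88 ; 8 | 87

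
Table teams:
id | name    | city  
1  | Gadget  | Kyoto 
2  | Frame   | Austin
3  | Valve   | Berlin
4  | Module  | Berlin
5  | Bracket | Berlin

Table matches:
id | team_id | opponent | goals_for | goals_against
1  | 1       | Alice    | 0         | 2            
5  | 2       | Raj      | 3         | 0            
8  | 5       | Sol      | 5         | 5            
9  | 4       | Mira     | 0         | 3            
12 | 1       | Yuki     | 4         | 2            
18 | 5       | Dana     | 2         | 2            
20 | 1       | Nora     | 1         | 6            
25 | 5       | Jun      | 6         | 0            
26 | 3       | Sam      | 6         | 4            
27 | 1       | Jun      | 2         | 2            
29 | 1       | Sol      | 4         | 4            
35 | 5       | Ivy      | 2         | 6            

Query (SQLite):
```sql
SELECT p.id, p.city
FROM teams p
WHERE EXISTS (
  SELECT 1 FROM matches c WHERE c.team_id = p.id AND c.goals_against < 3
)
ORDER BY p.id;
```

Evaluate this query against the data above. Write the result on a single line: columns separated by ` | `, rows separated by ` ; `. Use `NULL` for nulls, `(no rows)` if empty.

For each teams row, check whether any matches with matching team_id has goals_against < 3.
Keep rows where that is true.

1 | Kyoto ; 2 | Austin ; 5 | Berlin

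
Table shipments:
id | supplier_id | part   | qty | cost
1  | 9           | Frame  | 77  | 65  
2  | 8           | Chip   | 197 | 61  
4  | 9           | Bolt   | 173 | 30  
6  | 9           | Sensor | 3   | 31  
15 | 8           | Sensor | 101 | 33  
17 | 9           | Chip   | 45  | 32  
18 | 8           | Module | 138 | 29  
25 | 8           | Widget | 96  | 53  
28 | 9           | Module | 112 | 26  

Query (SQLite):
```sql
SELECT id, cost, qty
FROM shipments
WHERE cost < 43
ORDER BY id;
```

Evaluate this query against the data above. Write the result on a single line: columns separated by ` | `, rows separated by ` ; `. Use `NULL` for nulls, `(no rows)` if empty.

4 | 30 | 173 ; 6 | 31 | 3 ; 15 | 33 | 101 ; 17 | 32 | 45 ; 18 | 29 | 138 ; 28 | 26 | 112

cost < 43: ids {4, 6, 15, 17, 18, 28}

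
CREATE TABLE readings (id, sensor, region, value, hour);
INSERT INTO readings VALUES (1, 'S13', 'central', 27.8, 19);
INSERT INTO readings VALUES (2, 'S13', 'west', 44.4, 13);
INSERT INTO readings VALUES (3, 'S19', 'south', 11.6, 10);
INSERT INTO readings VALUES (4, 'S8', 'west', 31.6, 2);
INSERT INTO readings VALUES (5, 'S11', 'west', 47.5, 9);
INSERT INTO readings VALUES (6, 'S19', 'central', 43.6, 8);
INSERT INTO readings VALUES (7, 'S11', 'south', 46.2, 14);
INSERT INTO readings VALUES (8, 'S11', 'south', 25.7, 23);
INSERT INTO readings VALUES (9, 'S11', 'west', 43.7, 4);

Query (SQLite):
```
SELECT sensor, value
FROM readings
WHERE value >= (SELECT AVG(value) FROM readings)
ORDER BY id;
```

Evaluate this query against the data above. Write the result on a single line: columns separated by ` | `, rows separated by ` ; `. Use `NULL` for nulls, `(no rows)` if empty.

S13 | 44.4 ; S11 | 47.5 ; S19 | 43.6 ; S11 | 46.2 ; S11 | 43.7

Scalar subquery: AVG(value) over all readings rows = 35.788889 (≈; comparison uses full precision).
Keep rows where value >= that value.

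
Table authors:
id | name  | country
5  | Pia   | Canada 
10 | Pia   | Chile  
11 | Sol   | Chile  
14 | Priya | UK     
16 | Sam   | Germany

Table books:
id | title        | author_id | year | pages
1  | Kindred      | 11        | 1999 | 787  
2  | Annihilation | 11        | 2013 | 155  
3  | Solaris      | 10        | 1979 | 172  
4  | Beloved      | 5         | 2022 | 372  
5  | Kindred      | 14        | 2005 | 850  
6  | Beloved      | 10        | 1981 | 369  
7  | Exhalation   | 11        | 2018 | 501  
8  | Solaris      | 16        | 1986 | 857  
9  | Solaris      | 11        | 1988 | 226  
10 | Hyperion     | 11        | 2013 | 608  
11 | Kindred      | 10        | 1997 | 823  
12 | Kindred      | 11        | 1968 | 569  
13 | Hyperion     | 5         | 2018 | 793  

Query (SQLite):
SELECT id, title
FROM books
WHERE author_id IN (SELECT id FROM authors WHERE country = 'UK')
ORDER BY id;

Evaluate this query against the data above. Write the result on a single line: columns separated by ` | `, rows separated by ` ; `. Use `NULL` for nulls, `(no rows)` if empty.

Inner query: authors.id where country = 'UK'.
Outer: keep books rows whose author_id is in that set.
Inner query → {14}

5 | Kindred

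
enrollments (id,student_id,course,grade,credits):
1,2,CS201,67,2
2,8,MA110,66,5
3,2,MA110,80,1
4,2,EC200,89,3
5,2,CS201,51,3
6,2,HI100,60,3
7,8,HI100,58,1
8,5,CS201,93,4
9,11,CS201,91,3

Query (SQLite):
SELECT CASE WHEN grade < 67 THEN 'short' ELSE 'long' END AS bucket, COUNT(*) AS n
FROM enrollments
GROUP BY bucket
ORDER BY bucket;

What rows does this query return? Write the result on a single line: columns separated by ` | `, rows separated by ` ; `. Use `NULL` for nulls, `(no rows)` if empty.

Bucket rows by grade < 67 → 'short' else 'long'; count each bucket.

long | 5 ; short | 4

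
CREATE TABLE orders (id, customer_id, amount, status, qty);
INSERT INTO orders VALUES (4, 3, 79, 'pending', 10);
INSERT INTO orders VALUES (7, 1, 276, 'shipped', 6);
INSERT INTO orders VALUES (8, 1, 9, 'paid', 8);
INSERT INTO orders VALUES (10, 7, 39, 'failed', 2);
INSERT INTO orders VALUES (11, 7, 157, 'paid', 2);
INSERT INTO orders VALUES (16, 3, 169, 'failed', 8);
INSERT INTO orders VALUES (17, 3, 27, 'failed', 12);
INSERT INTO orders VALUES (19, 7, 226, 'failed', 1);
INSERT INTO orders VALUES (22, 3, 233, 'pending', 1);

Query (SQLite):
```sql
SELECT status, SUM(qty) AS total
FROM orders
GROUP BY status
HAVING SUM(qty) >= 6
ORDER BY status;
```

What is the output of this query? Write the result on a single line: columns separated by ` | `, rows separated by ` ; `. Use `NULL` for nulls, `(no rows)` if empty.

Partition orders by status; compute SUM(qty) within each group.
HAVING: keep groups where SUM(qty) >= 6.
  failed: ids {10, 16, 17, 19} → SUM(qty)=23
  paid: ids {8, 11} → SUM(qty)=10
  pending: ids {4, 22} → SUM(qty)=11
  shipped: ids {7} → SUM(qty)=6

failed | 23 ; paid | 10 ; pending | 11 ; shipped | 6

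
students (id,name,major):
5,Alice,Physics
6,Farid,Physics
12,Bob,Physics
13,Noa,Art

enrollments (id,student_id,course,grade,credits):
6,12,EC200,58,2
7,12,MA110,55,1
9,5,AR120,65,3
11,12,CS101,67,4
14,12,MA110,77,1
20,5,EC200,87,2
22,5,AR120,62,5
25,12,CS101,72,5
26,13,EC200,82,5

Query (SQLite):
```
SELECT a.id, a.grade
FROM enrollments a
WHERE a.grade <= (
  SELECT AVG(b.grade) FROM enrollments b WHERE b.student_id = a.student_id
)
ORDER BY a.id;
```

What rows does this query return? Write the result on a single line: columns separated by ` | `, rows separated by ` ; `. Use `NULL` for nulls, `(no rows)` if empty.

6 | 58 ; 7 | 55 ; 9 | 65 ; 22 | 62 ; 26 | 82

For each enrollments row a, compute AVG(grade) over rows sharing a.student_id.
Keep row a if a.grade <= that per-group AVG.
  student_id=5: AVG(grade) = 71.333333
  student_id=12: AVG(grade) = 65.8
  student_id=13: AVG(grade) = 82.0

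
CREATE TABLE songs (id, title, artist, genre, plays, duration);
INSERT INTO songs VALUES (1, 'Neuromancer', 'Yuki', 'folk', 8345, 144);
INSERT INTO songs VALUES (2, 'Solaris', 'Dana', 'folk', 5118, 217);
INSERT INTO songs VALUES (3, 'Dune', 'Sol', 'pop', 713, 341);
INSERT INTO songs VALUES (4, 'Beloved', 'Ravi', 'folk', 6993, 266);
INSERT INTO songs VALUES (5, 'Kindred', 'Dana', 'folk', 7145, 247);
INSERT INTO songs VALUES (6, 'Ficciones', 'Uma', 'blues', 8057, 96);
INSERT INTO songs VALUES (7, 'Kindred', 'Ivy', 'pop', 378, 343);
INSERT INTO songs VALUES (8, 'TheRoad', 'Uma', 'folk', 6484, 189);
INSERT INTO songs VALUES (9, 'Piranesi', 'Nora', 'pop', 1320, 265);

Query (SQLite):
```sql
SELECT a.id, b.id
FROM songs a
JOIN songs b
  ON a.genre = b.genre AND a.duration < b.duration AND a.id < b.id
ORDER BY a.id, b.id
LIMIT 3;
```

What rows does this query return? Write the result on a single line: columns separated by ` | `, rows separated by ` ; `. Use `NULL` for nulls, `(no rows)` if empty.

1 | 2 ; 1 | 4 ; 1 | 5

Pairs (a,b) with same genre, a.duration < b.duration, a.id < b.id.
genre groups: blues:{6} folk:{1,2,4,5,8} pop:{3,7,9}
Ordered by (a.id, b.id); first 3.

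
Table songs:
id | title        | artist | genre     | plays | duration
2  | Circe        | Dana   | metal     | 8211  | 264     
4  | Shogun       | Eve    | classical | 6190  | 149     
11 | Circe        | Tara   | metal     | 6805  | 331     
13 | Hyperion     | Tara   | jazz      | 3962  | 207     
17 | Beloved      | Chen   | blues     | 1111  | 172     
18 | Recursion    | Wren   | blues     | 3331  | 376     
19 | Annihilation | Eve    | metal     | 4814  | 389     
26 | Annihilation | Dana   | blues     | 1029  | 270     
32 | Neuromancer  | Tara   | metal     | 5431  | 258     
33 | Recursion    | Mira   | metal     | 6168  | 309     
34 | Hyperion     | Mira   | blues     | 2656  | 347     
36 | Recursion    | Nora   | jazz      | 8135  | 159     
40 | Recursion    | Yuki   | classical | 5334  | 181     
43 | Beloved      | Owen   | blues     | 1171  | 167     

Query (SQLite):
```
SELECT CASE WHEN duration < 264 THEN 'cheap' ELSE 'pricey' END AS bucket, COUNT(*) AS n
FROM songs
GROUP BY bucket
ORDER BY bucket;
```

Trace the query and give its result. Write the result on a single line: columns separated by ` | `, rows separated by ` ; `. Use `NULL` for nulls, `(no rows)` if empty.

Bucket rows by duration < 264 → 'cheap' else 'pricey'; count each bucket.

cheap | 7 ; pricey | 7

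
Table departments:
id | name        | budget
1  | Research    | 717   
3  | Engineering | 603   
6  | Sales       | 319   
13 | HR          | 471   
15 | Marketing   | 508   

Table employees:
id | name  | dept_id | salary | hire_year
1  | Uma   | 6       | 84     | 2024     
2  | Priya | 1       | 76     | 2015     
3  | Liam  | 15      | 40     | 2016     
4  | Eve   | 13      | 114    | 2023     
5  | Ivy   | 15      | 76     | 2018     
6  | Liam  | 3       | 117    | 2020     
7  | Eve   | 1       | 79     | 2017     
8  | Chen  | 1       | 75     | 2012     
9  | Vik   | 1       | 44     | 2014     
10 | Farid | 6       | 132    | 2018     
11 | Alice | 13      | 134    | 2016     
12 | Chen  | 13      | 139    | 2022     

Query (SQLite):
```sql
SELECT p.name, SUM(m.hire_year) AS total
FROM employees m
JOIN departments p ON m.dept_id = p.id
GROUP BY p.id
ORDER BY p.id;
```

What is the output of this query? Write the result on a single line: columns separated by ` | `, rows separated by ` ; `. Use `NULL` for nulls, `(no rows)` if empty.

Research | 8058 ; Engineering | 2020 ; Sales | 4042 ; HR | 6061 ; Marketing | 4034

Join each employees row to its departments via dept_id.
Group joined rows by departments.id; compute SUM(m.hire_year) per group.
  1: ids {2, 7, 8, 9} → SUM(m.hire_year)=8058
  3: ids {6} → SUM(m.hire_year)=2020
  6: ids {1, 10} → SUM(m.hire_year)=4042
  13: ids {4, 11, 12} → SUM(m.hire_year)=6061
  15: ids {3, 5} → SUM(m.hire_year)=4034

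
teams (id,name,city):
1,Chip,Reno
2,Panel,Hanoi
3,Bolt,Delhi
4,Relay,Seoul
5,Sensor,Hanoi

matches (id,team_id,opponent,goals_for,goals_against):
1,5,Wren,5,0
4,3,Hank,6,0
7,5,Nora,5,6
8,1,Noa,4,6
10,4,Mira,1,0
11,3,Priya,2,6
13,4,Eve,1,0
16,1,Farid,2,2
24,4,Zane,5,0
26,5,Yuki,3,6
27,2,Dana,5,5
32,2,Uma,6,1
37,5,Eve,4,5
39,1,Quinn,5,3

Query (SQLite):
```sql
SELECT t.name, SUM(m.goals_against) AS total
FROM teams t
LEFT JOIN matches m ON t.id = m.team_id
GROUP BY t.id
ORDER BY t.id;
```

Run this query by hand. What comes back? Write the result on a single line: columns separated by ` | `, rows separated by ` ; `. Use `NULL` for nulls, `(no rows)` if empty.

LEFT JOIN keeps every teams row; unmatched ones get NULL for matches columns.
Group by teams.id and compute SUM(m.goals_against). SUM over an all-NULL group is NULL.
  1: ids {8, 16, 39} → SUM(m.goals_against)=11
  2: ids {27, 32} → SUM(m.goals_against)=6
  3: ids {4, 11} → SUM(m.goals_against)=6
  4: ids {10, 13, 24} → SUM(m.goals_against)=0
  5: ids {1, 7, 26, 37} → SUM(m.goals_against)=17

Chip | 11 ; Panel | 6 ; Bolt | 6 ; Relay | 0 ; Sensor | 17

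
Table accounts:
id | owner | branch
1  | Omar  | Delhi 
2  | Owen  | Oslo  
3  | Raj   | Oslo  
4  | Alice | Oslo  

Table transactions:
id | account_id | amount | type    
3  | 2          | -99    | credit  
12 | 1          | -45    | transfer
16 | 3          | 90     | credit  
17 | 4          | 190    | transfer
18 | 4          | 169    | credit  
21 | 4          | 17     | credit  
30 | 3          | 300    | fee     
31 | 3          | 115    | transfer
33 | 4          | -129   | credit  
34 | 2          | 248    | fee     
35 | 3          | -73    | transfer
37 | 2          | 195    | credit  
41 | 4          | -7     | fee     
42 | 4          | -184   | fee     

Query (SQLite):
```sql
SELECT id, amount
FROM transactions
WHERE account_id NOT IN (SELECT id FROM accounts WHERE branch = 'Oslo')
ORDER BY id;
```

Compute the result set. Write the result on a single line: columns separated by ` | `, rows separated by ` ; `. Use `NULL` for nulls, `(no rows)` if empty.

12 | -45

Inner query: accounts.id where branch = 'Oslo'.
Outer: keep transactions rows whose account_id is not in that set.
Inner query → {2, 3, 4}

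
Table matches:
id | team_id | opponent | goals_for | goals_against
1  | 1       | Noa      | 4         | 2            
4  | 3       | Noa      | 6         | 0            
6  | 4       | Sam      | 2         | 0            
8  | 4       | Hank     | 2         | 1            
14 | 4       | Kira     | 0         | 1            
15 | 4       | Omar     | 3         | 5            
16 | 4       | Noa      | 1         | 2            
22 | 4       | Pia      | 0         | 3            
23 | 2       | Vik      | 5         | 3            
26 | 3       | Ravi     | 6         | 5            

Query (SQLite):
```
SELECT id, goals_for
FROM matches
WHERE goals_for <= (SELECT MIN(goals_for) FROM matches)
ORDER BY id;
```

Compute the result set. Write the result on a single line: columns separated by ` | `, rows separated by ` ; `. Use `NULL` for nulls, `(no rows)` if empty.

14 | 0 ; 22 | 0

Scalar subquery: MIN(goals_for) over all matches rows = 0.
Keep rows where goals_for <= that value.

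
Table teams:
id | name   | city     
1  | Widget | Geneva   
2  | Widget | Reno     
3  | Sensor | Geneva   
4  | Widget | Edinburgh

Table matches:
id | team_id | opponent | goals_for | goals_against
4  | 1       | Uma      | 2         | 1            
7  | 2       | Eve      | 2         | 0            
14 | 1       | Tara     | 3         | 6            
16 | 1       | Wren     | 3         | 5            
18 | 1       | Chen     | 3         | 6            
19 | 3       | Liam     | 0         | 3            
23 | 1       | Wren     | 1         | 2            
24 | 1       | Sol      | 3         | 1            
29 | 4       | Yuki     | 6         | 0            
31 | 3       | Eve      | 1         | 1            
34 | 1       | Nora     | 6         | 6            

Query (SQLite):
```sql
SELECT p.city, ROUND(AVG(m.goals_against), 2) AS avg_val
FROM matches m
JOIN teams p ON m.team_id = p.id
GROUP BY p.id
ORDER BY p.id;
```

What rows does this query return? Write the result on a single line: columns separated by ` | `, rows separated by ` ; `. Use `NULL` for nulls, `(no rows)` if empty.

Join each matches row to its teams via team_id.
Group joined rows by teams.id; compute ROUND(AVG(m.goals_against), 2) per group.
  1: ids {4, 14, 16, 18, 23, 24, 34} → ROUND(AVG(m.goals_against), 2)=3.86
  2: ids {7} → ROUND(AVG(m.goals_against), 2)=0
  3: ids {19, 31} → ROUND(AVG(m.goals_against), 2)=2
  4: ids {29} → ROUND(AVG(m.goals_against), 2)=0

Geneva | 3.86 ; Reno | 0 ; Geneva | 2 ; Edinburgh | 0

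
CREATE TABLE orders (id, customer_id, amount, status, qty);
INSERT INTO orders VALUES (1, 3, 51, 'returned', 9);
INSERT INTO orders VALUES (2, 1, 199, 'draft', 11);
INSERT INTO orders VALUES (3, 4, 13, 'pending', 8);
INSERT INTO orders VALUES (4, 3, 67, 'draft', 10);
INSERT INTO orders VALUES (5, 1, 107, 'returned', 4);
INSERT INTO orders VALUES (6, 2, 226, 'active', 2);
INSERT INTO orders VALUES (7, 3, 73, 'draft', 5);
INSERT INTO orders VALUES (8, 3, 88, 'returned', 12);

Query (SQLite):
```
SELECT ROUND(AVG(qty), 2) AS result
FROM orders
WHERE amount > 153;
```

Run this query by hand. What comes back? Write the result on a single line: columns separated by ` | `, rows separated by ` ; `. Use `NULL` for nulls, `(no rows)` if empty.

6.5

Rows where amount > 153 → qty values: [11, 2].
AVG = 13 / 2 (rounded to 2 dp).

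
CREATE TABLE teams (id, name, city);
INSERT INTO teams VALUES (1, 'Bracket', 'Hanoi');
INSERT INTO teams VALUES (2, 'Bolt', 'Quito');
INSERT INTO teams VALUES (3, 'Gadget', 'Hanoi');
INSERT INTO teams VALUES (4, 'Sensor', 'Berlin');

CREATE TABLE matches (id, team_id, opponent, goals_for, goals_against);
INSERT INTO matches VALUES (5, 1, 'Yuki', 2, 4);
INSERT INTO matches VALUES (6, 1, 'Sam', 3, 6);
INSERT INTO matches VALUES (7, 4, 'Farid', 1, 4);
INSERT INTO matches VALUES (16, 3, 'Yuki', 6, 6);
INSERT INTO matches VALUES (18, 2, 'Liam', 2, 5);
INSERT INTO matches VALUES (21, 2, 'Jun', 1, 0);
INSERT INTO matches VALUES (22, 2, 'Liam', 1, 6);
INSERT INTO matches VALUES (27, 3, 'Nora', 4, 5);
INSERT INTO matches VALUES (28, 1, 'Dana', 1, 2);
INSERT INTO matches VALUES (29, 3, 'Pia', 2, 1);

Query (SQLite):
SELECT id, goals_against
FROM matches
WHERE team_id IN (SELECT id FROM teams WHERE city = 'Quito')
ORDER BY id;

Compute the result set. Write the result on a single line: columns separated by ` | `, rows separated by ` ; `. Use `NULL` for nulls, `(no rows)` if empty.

Inner query: teams.id where city = 'Quito'.
Outer: keep matches rows whose team_id is in that set.
Inner query → {2}

18 | 5 ; 21 | 0 ; 22 | 6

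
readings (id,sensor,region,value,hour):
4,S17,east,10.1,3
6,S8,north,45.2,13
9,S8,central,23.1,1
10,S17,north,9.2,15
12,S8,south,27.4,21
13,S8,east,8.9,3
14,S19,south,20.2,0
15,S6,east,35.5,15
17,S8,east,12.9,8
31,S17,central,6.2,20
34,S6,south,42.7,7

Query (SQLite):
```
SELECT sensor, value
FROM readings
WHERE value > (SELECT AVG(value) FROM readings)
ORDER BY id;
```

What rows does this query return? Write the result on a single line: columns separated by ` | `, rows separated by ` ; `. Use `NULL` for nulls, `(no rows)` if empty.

Scalar subquery: AVG(value) over all readings rows = 21.945455 (≈; comparison uses full precision).
Keep rows where value > that value.

S8 | 45.2 ; S8 | 23.1 ; S8 | 27.4 ; S6 | 35.5 ; S6 | 42.7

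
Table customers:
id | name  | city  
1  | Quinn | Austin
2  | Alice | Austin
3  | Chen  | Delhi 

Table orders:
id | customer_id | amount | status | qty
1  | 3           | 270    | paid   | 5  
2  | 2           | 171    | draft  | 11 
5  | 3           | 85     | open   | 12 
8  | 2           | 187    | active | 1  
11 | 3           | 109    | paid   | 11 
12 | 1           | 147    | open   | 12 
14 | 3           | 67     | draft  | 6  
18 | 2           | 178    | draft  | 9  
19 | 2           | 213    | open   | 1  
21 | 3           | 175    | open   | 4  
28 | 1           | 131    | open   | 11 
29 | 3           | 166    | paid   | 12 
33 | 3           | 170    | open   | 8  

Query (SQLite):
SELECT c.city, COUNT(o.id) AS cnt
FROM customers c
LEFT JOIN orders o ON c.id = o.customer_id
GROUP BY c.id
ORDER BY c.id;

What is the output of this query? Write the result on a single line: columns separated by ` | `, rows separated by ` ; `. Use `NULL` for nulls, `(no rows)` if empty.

LEFT JOIN keeps every customers row; unmatched ones get NULL for orders columns.
Group by customers.id and compute COUNT(o.id). COUNT(col) of an all-NULL group is 0.
  1: ids {12, 28} → COUNT(o.id)=2
  2: ids {2, 8, 18, 19} → COUNT(o.id)=4
  3: ids {1, 5, 11, 14, 21, 29, 33} → COUNT(o.id)=7

Austin | 2 ; Austin | 4 ; Delhi | 7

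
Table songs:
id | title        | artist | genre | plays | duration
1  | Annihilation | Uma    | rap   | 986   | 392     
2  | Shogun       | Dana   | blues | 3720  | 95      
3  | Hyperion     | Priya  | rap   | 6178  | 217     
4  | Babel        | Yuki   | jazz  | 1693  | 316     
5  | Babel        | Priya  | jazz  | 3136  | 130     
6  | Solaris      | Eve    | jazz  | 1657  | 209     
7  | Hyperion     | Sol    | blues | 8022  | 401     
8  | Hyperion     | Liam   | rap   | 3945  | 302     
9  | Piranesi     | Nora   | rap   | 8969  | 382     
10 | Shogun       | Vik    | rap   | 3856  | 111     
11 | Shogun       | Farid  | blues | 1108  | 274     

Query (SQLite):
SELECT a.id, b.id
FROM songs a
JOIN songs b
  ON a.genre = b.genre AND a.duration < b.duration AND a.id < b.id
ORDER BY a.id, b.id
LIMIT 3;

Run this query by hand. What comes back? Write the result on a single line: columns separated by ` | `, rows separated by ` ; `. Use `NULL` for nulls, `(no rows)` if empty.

2 | 7 ; 2 | 11 ; 3 | 8

Pairs (a,b) with same genre, a.duration < b.duration, a.id < b.id.
genre groups: blues:{2,7,11} jazz:{4,5,6} rap:{1,3,8,9,10}
Ordered by (a.id, b.id); first 3.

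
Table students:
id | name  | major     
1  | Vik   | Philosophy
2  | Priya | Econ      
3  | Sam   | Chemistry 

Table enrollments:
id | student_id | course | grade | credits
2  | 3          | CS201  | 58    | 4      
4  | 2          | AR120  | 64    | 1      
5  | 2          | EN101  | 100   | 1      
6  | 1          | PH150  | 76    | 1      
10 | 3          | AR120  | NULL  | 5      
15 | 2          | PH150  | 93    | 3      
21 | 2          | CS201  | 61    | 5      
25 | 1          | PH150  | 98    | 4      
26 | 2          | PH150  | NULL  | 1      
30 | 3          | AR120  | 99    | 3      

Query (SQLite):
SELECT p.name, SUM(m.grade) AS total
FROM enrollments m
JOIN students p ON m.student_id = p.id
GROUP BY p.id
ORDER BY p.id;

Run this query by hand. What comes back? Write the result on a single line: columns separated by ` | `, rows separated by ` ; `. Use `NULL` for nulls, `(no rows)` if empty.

Join each enrollments row to its students via student_id.
Group joined rows by students.id; compute SUM(m.grade) per group.
  1: ids {6, 25} → SUM(m.grade)=174
  2: ids {4, 5, 15, 21, 26} → SUM(m.grade)=318
  3: ids {2, 10, 30} → SUM(m.grade)=157

Vik | 174 ; Priya | 318 ; Sam | 157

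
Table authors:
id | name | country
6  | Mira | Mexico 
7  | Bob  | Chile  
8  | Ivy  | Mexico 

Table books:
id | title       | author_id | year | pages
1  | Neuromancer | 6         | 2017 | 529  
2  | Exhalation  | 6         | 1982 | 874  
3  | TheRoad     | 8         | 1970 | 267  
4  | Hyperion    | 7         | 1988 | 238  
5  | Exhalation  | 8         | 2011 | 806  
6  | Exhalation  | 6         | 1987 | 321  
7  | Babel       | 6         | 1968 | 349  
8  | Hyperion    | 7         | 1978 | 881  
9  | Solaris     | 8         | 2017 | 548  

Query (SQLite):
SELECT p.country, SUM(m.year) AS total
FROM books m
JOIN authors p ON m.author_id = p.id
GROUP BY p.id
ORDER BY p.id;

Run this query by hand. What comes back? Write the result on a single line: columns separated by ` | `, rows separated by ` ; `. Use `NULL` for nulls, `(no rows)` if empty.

Join each books row to its authors via author_id.
Group joined rows by authors.id; compute SUM(m.year) per group.
  6: ids {1, 2, 6, 7} → SUM(m.year)=7954
  7: ids {4, 8} → SUM(m.year)=3966
  8: ids {3, 5, 9} → SUM(m.year)=5998

Mexico | 7954 ; Chile | 3966 ; Mexico | 5998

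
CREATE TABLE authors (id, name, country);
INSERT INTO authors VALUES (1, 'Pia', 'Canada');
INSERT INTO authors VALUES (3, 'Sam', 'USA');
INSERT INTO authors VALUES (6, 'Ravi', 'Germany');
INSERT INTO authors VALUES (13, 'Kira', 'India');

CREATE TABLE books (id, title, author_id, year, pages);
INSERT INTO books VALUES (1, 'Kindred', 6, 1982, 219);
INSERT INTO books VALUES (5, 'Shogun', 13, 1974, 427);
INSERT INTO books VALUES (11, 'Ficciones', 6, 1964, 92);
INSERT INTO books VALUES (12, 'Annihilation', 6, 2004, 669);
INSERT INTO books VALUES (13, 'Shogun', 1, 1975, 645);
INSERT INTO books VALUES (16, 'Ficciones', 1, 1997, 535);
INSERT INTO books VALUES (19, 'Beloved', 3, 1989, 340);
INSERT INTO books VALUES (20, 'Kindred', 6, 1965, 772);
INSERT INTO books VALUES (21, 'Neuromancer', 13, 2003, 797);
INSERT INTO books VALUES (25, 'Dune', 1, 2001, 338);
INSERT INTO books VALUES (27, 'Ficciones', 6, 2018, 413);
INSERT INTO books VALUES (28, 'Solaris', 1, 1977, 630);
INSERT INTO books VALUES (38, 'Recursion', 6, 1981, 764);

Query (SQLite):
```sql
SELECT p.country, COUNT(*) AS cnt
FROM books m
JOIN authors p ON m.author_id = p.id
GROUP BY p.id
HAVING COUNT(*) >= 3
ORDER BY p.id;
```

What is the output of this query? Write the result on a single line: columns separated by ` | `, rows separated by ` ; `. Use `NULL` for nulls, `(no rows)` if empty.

Join each books row to its authors via author_id.
Group joined rows by authors.id; compute COUNT(*) per group.
HAVING: keep groups with count ≥ 3.
  1: ids {13, 16, 25, 28} → COUNT(*)=4
  3: ids {19} → COUNT(*)=1
  6: ids {1, 11, 12, 20, 27, 38} → COUNT(*)=6
  13: ids {5, 21} → COUNT(*)=2

Canada | 4 ; Germany | 6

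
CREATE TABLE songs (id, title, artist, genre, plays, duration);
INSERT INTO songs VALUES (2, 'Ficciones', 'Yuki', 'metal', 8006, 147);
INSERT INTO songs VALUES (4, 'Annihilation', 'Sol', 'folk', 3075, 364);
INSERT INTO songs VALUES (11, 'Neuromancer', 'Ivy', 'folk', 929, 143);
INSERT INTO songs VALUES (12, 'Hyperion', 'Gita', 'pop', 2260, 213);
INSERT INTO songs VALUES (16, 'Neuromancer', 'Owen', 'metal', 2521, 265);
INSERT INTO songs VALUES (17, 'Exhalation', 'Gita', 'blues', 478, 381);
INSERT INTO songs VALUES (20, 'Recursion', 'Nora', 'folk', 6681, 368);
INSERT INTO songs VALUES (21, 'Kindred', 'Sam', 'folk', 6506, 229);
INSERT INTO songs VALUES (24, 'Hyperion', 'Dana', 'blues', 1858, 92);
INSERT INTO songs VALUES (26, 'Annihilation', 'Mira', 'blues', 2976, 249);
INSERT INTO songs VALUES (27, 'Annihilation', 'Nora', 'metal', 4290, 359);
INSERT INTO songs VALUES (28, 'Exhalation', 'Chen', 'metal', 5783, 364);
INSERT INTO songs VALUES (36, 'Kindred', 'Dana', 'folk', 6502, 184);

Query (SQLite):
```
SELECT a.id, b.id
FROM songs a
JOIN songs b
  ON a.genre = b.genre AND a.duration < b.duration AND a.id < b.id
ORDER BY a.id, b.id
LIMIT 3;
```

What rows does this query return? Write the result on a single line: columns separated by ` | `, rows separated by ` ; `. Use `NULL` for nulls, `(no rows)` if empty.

2 | 16 ; 2 | 27 ; 2 | 28

Pairs (a,b) with same genre, a.duration < b.duration, a.id < b.id.
genre groups: blues:{17,24,26} folk:{4,11,20,21,36} metal:{2,16,27,28} pop:{12}
Ordered by (a.id, b.id); first 3.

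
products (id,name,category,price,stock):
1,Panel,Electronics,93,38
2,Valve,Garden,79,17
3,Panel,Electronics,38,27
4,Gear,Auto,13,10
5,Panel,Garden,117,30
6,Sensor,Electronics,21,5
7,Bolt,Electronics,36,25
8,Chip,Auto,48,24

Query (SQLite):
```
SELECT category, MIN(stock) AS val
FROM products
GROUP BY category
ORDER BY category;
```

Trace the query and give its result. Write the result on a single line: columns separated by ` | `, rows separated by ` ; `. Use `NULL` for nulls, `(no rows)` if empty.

Partition products by category; compute MIN(stock) within each group.
  Auto: ids {4, 8} → MIN(stock)=10
  Electronics: ids {1, 3, 6, 7} → MIN(stock)=5
  Garden: ids {2, 5} → MIN(stock)=17

Auto | 10 ; Electronics | 5 ; Garden | 17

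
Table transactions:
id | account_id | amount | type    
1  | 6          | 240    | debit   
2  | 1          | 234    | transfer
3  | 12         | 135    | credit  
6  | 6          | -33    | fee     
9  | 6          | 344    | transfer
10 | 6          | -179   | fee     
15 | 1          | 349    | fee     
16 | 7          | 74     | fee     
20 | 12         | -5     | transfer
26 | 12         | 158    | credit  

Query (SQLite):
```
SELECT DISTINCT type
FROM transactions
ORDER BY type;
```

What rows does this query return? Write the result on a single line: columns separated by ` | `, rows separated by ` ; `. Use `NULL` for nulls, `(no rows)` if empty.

credit ; debit ; fee ; transfer

Collect distinct type values from transactions.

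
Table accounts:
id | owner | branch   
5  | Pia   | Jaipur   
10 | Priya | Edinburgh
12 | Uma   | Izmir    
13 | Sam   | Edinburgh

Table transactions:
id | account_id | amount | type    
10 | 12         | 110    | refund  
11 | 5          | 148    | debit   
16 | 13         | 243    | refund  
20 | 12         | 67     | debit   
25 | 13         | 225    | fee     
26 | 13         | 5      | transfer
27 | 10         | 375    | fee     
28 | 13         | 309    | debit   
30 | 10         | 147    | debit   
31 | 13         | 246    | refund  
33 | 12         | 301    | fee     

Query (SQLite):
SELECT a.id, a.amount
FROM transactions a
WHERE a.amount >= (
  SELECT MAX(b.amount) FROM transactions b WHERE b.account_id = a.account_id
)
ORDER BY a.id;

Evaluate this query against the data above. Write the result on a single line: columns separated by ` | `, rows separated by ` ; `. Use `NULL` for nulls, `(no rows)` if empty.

11 | 148 ; 27 | 375 ; 28 | 309 ; 33 | 301

For each transactions row a, compute MAX(amount) over rows sharing a.account_id.
Keep row a if a.amount >= that per-group MAX.
  account_id=5: MAX(amount) = 148
  account_id=10: MAX(amount) = 375
  account_id=12: MAX(amount) = 301
  account_id=13: MAX(amount) = 309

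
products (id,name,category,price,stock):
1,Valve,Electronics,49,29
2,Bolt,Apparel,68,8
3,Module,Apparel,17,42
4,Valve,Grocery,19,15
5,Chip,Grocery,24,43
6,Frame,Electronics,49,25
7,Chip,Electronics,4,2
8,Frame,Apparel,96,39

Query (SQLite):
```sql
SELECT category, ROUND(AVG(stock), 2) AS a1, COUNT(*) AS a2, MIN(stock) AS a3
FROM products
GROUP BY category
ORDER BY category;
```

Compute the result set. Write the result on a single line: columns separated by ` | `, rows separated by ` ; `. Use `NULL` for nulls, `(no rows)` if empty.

Apparel | 29.67 | 3 | 8 ; Electronics | 18.67 | 3 | 2 ; Grocery | 29 | 2 | 15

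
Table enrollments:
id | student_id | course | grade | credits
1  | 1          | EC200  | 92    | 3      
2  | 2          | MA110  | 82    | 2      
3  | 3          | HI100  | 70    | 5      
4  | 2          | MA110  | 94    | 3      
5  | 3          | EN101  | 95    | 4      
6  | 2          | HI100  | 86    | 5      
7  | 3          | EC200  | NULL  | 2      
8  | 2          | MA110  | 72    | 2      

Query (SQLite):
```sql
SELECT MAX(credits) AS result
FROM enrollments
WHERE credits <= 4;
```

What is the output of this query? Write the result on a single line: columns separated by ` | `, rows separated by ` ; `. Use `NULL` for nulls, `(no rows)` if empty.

Rows where credits <= 4 → credits values: [3, 2, 3, 4, 2, 2].
MAX of non-NULL values = 4.

4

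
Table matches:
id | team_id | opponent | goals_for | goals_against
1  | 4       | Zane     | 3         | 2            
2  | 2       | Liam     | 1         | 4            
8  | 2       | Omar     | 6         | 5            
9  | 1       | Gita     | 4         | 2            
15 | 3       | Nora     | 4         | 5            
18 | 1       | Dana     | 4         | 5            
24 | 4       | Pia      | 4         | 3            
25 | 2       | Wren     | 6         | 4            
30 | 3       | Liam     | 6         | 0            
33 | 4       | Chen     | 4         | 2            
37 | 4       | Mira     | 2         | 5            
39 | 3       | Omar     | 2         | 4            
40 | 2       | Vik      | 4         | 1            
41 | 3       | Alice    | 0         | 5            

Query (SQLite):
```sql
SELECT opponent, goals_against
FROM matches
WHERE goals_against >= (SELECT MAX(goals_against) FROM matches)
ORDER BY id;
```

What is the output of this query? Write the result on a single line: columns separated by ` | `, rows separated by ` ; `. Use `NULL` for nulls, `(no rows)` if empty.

Scalar subquery: MAX(goals_against) over all matches rows = 5.
Keep rows where goals_against >= that value.

Omar | 5 ; Nora | 5 ; Dana | 5 ; Mira | 5 ; Alice | 5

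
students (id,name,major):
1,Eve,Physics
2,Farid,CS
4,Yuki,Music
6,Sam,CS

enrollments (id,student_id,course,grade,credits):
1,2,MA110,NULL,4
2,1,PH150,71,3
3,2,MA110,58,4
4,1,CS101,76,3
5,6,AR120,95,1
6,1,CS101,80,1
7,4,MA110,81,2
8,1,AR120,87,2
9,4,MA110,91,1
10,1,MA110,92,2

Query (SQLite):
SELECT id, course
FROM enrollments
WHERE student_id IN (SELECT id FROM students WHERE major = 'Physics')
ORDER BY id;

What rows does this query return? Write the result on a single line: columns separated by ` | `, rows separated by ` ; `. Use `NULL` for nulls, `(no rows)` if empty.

Inner query: students.id where major = 'Physics'.
Outer: keep enrollments rows whose student_id is in that set.
Inner query → {1}

2 | PH150 ; 4 | CS101 ; 6 | CS101 ; 8 | AR120 ; 10 | MA110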